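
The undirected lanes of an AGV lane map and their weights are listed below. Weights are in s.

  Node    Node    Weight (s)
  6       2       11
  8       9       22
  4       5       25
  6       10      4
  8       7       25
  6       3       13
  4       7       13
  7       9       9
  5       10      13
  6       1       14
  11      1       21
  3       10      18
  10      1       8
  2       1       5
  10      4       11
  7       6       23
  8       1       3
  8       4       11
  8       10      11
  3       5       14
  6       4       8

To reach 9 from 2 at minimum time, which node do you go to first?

1

Enumerating some paths:
2 - 1 - 8 - 9: 5+3+22 = 30
2 - 6 - 4 - 7 - 9: 11+8+13+9 = 41
The minimum is 30 s via 2 - 1 - 8 - 9.
So from 2 the first move is to 1.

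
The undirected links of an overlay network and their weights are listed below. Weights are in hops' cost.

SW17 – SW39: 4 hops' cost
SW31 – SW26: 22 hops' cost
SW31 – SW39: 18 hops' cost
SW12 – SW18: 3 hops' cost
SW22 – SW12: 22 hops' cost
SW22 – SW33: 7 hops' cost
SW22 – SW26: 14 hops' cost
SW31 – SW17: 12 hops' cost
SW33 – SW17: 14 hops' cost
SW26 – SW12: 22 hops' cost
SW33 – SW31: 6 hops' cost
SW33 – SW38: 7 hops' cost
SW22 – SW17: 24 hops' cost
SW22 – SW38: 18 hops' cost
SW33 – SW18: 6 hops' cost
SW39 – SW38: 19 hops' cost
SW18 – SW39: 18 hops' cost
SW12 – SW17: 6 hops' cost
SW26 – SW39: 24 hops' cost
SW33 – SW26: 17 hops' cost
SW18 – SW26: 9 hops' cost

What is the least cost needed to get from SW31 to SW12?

Shortest distances from SW31:
SW31: 0
SW33: 6  (via SW31)
SW17: 12  (via SW31)
SW18: 12  (via SW33)
SW22: 13  (via SW33)
SW38: 13  (via SW33)
SW12: 15  (via SW18)
Shortest route: SW31 → SW33 → SW18 → SW12 = 15 hops' cost.

15 hops' cost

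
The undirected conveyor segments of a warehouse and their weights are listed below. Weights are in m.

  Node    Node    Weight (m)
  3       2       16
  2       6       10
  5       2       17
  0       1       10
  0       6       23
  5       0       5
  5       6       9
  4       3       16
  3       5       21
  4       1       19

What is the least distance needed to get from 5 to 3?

Settle nodes by increasing distance from 5:
5: 0
0: 5  (via 5)
6: 9  (via 5)
1: 15  (via 0)
2: 17  (via 5)
3: 21  (via 5)
Shortest route: 5 → 3 = 21 m.

21 m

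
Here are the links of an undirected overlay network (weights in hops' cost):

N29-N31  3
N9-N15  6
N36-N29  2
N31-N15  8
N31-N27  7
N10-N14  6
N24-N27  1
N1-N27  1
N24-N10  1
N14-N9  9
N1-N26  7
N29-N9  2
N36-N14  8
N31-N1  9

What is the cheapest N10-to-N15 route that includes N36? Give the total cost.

Shortest N10→N36: N10–N14–N36 = 14
Shortest N36→N15: N36–N29–N9–N15 = 10
Total via N36: 14 + 10 = 24 hops' cost.

24 hops' cost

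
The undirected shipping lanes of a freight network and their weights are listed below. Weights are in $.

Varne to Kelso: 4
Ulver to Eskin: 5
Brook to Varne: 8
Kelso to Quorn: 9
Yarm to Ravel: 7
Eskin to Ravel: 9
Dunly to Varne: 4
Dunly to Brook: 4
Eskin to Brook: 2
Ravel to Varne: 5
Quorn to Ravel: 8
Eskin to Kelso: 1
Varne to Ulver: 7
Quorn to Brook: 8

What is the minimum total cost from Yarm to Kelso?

Candidate routes:
Yarm–Ravel–Eskin–Kelso: 7+9+1 = 17
Yarm–Ravel–Varne–Brook–Eskin–Kelso: 7+5+8+2+1 = 23
Yarm–Ravel–Varne–Kelso: 7+5+4 = 16
Cheapest is Yarm–Ravel–Varne–Kelso at $16.

$16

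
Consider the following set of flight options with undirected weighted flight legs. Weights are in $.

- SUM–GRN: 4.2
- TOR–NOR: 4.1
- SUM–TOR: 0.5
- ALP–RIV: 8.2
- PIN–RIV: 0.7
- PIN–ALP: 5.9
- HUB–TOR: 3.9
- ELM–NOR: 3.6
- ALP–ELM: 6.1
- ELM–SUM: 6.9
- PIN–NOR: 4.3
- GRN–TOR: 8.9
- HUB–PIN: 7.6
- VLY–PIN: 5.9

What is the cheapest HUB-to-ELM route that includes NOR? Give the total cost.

$11.6

Shortest HUB→NOR: HUB → TOR → NOR = 8
Shortest NOR→ELM: NOR → ELM = 3.6
Total via NOR: 8 + 3.6 = $11.6.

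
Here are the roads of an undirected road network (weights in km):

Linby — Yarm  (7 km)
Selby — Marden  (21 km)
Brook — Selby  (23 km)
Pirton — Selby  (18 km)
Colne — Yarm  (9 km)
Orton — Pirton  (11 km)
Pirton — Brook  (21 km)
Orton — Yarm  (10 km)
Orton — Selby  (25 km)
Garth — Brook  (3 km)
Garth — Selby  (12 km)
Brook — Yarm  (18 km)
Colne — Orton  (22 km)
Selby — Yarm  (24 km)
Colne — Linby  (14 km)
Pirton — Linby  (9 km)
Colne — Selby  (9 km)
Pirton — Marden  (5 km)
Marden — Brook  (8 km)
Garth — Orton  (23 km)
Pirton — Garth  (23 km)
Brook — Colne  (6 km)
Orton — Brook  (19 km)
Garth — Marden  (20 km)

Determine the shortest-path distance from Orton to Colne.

Running Dijkstra from Orton:
Orton: 0
Yarm: 10  (via Orton)
Pirton: 11  (via Orton)
Marden: 16  (via Pirton)
Linby: 17  (via Yarm)
Colne: 19  (via Yarm)
Shortest route: Orton–Yarm–Colne = 19 km.

19 km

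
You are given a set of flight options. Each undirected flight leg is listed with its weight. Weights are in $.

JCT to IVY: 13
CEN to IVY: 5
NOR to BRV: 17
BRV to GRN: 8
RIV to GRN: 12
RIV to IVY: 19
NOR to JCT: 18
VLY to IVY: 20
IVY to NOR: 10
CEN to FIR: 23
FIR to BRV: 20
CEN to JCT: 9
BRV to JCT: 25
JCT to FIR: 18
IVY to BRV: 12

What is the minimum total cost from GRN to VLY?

Settle nodes by increasing distance from GRN:
GRN: 0
BRV: 8  (via GRN)
RIV: 12  (via GRN)
IVY: 20  (via BRV)
CEN: 25  (via IVY)
NOR: 25  (via BRV)
FIR: 28  (via BRV)
JCT: 33  (via BRV)
VLY: 40  (via IVY)
Shortest route: GRN → BRV → IVY → VLY = $40.

$40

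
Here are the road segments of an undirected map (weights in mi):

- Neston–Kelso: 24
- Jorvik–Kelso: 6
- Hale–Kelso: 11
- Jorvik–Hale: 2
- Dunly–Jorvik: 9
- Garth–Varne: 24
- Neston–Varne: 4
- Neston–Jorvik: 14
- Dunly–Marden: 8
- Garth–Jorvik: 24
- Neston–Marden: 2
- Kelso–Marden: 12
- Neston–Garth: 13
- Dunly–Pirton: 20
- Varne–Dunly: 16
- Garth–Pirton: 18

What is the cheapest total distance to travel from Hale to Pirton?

Settle nodes by increasing distance from Hale:
Hale: 0
Jorvik: 2  (via Hale)
Kelso: 8  (via Jorvik)
Dunly: 11  (via Jorvik)
Neston: 16  (via Jorvik)
Marden: 18  (via Neston)
Varne: 20  (via Neston)
Garth: 26  (via Jorvik)
Pirton: 31  (via Dunly)
Shortest route: Hale–Jorvik–Dunly–Pirton = 31 mi.

31 mi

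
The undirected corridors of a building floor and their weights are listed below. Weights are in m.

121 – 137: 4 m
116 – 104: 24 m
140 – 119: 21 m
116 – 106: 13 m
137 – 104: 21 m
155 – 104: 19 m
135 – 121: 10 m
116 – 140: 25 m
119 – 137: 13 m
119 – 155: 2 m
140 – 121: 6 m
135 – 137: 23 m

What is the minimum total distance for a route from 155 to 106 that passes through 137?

63 m

Shortest 155→137: 155–119–137 = 15
Shortest 137→106: 137–121–140–116–106 = 48
Total via 137: 15 + 48 = 63 m.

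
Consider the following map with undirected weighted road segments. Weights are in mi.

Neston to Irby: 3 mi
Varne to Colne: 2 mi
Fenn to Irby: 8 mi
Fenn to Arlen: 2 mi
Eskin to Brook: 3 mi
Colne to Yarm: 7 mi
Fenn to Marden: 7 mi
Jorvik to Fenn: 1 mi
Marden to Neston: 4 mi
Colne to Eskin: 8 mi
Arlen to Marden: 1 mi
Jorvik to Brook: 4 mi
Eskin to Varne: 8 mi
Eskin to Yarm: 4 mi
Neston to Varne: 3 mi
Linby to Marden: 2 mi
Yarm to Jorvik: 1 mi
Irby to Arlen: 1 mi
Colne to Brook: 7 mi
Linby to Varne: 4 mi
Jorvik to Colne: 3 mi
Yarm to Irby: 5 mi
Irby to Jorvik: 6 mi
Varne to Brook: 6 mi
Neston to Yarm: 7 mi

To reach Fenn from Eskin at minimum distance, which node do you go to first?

Yarm

Candidate routes:
Eskin–Brook–Jorvik–Fenn: 3+4+1 = 8
Eskin–Yarm–Jorvik–Fenn: 4+1+1 = 6
Cheapest is Eskin–Yarm–Jorvik–Fenn at 6 mi.
So from Eskin the first move is to Yarm.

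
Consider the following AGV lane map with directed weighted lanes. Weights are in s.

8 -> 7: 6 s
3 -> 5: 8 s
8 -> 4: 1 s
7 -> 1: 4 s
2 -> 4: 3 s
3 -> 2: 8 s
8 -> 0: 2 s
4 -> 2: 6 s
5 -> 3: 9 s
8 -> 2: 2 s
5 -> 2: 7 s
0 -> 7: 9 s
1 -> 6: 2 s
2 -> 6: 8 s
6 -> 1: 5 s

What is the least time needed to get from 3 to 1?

21 s

Shortest distances from 3:
3: 0
2: 8  (via 3)
5: 8  (via 3)
4: 11  (via 2)
6: 16  (via 2)
1: 21  (via 6)
Shortest route: 3–2–6–1 = 21 s.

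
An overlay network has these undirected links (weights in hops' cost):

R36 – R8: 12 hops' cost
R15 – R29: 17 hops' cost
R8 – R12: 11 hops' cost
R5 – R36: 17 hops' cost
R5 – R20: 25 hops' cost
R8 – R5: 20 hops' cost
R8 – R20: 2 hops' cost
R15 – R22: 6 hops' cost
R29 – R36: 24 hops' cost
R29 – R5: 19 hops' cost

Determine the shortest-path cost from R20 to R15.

Candidate routes:
R20 → R5 → R29 → R15: 25+19+17 = 61
R20 → R8 → R5 → R29 → R15: 2+20+19+17 = 58
R20 → R8 → R36 → R29 → R15: 2+12+24+17 = 55
Cheapest is R20 → R8 → R36 → R29 → R15 at 55 hops' cost.

55 hops' cost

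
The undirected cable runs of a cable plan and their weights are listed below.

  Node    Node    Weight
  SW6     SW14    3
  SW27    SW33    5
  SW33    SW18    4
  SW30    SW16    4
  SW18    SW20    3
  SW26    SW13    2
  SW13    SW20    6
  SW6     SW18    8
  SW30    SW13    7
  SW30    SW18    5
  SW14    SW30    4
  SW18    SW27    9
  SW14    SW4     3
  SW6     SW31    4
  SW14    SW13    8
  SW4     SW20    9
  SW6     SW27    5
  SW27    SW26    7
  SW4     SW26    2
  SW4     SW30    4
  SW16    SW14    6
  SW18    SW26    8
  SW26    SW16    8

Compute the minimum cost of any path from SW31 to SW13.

14

Compare a few routes:
SW31 → SW6 → SW14 → SW4 → SW26 → SW13: 4+3+3+2+2 = 14
SW31 → SW6 → SW27 → SW26 → SW13: 4+5+7+2 = 18
SW31 → SW6 → SW14 → SW13: 4+3+8 = 15
SW31 → SW6 → SW14 → SW30 → SW13: 4+3+4+7 = 18
Cheapest is SW31 → SW6 → SW14 → SW4 → SW26 → SW13 at 14.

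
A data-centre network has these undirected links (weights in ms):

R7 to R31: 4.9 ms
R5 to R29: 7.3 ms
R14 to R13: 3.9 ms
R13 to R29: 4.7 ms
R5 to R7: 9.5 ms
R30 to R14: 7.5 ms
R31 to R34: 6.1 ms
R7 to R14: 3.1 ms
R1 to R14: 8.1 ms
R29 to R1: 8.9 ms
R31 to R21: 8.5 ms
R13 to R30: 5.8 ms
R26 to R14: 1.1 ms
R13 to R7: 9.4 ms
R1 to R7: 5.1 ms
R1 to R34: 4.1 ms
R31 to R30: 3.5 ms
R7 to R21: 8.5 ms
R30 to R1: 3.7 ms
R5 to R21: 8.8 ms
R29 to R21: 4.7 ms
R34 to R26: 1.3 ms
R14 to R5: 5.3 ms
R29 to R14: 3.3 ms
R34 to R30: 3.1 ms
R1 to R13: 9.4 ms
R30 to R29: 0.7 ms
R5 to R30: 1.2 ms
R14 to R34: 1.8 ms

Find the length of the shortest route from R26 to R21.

Running Dijkstra from R26:
R26: 0
R14: 1.1  (via R26)
R34: 1.3  (via R26)
R7: 4.2  (via R14)
R30: 4.4  (via R34)
R29: 4.4  (via R14)
R13: 5  (via R14)
R1: 5.4  (via R34)
R5: 5.6  (via R30)
R31: 7.4  (via R34)
R21: 9.1  (via R29)
Shortest route: R26–R14–R29–R21 = 9.1 ms.

9.1 ms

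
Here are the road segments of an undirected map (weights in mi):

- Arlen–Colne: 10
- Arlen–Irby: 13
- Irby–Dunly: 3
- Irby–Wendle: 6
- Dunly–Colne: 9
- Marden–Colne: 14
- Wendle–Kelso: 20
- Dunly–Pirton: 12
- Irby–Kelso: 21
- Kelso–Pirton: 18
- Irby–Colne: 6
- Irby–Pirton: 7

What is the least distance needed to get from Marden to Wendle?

Settle nodes by increasing distance from Marden:
Marden: 0
Colne: 14  (via Marden)
Irby: 20  (via Colne)
Dunly: 23  (via Colne)
Arlen: 24  (via Colne)
Wendle: 26  (via Irby)
Shortest route: Marden–Colne–Irby–Wendle = 26 mi.

26 mi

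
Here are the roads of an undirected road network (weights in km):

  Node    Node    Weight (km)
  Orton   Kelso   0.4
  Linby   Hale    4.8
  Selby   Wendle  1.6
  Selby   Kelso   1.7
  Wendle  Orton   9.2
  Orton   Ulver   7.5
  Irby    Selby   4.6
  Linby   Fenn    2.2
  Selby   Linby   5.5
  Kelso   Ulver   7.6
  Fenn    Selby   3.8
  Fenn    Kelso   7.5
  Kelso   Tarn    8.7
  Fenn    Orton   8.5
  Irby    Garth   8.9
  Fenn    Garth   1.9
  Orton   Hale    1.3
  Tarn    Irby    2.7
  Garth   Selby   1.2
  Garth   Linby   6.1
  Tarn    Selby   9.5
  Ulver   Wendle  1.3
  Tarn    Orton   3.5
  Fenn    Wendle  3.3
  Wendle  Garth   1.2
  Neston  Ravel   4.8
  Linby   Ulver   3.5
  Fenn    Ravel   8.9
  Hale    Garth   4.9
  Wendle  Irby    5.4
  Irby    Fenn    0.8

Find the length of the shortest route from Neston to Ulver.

Shortest distances from Neston:
Neston: 0
Ravel: 4.8  (via Neston)
Fenn: 13.7  (via Ravel)
Irby: 14.5  (via Fenn)
Garth: 15.6  (via Fenn)
Linby: 15.9  (via Fenn)
Selby: 16.8  (via Garth)
Wendle: 16.8  (via Garth)
Tarn: 17.2  (via Irby)
Ulver: 18.1  (via Wendle)
Shortest route: Neston–Ravel–Fenn–Garth–Wendle–Ulver = 18.1 km.

18.1 km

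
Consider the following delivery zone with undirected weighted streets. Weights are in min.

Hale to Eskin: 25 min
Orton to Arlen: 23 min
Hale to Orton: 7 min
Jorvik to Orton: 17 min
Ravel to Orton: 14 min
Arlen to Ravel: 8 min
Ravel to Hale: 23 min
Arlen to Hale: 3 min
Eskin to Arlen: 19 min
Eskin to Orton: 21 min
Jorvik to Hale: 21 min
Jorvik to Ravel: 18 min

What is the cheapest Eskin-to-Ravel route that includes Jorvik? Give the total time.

56 min

Shortest Eskin→Jorvik: Eskin–Orton–Jorvik = 38
Best Jorvik to Ravel: Jorvik–Ravel costing 18
Total via Jorvik: 38 + 18 = 56 min.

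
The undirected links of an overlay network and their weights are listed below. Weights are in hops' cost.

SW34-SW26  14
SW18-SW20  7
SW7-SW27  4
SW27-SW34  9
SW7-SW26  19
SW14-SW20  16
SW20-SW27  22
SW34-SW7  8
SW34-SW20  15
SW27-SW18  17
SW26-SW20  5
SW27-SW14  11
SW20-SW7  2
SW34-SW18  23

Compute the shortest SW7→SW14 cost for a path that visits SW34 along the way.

Best SW7 to SW34: SW7 → SW34 costing 8
Best SW34 to SW14: SW34 → SW27 → SW14 costing 20
Total via SW34: 8 + 20 = 28 hops' cost.

28 hops' cost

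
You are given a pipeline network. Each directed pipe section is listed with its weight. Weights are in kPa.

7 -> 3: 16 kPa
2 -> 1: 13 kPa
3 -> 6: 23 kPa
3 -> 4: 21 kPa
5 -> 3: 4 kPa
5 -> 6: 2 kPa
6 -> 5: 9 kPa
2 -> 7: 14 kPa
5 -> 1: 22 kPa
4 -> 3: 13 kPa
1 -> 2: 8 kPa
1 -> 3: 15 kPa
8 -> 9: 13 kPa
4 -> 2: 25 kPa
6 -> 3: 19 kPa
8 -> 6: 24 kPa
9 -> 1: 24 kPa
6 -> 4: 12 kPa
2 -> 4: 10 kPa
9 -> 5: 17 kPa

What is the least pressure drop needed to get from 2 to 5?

Shortest distances from 2:
2: 0
4: 10  (via 2)
1: 13  (via 2)
7: 14  (via 2)
3: 23  (via 4)
6: 46  (via 3)
5: 55  (via 6)
Shortest route: 2–4–3–6–5 = 55 kPa.

55 kPa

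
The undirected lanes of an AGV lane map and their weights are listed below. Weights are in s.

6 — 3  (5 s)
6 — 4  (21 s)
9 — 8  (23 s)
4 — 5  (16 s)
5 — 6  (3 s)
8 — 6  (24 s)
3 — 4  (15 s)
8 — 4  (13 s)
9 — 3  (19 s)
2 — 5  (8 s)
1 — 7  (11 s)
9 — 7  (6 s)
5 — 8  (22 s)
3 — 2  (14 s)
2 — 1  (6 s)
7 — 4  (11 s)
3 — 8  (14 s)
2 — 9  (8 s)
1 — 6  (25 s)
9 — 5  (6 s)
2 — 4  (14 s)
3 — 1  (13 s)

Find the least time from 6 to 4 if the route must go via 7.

Best 6 to 7: 6 → 5 → 9 → 7 costing 15
Shortest 7→4: 7 → 4 = 11
Total via 7: 15 + 11 = 26 s.

26 s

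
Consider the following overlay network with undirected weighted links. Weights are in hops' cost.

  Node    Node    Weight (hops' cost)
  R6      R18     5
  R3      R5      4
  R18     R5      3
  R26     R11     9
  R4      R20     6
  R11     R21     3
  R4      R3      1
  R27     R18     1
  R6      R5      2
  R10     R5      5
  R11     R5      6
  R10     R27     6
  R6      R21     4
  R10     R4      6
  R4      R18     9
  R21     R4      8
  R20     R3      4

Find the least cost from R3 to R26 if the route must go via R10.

27 hops' cost

Shortest R3→R10: R3 → R4 → R10 = 7
Shortest R10→R26: R10 → R5 → R11 → R26 = 20
Total via R10: 7 + 20 = 27 hops' cost.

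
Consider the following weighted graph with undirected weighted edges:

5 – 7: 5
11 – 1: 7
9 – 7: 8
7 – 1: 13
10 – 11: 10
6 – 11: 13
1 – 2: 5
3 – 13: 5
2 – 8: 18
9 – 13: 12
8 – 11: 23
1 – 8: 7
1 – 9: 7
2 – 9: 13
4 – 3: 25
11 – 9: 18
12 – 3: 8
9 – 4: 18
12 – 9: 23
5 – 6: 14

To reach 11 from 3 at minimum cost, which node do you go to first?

13

Enumerating some paths:
3 - 13 - 9 - 1 - 11: 5+12+7+7 = 31
3 - 13 - 9 - 7 - 1 - 11: 5+12+8+13+7 = 45
3 - 13 - 9 - 2 - 1 - 11: 5+12+13+5+7 = 42
3 - 13 - 9 - 11: 5+12+18 = 35
Cheapest is 3 - 13 - 9 - 1 - 11 at 31.
So from 3 the first move is to 13.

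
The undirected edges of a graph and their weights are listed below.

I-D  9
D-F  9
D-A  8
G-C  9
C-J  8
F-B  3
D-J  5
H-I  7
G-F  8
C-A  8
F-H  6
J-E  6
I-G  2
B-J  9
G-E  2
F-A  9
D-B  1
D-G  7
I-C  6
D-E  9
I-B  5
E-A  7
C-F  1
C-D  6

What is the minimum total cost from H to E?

Shortest distances from H:
H: 0
F: 6  (via H)
C: 7  (via F)
I: 7  (via H)
B: 9  (via F)
G: 9  (via I)
D: 10  (via B)
E: 11  (via G)
Shortest route: H → I → G → E = 11.

11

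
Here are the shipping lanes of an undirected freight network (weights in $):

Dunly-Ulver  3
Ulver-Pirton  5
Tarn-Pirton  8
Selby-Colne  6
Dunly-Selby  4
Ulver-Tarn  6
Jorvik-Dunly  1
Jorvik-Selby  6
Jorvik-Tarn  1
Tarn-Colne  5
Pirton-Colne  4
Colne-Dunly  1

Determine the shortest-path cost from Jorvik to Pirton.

Candidate routes:
Jorvik → Dunly → Colne → Pirton: 1+1+4 = 6
Jorvik → Dunly → Ulver → Pirton: 1+3+5 = 9
The minimum is $6 via Jorvik → Dunly → Colne → Pirton.

$6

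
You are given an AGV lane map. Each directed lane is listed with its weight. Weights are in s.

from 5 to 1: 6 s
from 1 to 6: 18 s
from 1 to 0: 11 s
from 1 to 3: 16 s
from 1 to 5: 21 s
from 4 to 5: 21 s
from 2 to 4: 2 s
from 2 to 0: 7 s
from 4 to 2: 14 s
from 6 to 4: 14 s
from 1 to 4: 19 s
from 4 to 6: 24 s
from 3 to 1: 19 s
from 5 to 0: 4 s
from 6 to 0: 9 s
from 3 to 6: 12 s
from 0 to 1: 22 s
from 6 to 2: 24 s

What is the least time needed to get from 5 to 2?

39 s

Candidate routes:
5–1–4–2: 6+19+14 = 39
5–1–6–4–2: 6+18+14+14 = 52
5–1–6–2: 6+18+24 = 48
Cheapest is 5–1–4–2 at 39 s.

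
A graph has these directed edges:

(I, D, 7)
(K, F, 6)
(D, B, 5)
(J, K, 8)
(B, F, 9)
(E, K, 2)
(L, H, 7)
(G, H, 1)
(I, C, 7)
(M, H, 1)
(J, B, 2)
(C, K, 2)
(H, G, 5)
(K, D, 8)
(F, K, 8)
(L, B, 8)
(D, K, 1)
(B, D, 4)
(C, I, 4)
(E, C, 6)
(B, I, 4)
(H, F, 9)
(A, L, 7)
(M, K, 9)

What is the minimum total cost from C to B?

Running Dijkstra from C:
C: 0
K: 2  (via C)
I: 4  (via C)
F: 8  (via K)
D: 10  (via K)
B: 15  (via D)
Shortest route: C–K–D–B = 15.

15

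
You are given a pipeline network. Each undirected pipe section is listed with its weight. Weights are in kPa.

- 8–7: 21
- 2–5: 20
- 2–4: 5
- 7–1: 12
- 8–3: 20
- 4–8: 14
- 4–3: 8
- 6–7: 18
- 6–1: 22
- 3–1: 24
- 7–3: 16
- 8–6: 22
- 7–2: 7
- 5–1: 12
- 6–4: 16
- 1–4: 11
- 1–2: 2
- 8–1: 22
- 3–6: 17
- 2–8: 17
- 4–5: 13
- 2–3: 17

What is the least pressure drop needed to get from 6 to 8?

22 kPa

Enumerating some paths:
6 - 4 - 2 - 8: 16+5+17 = 38
6 - 4 - 8: 16+14 = 30
6 - 8: 22 = 22
6 - 3 - 8: 17+20 = 37
The minimum is 22 kPa via 6 - 8.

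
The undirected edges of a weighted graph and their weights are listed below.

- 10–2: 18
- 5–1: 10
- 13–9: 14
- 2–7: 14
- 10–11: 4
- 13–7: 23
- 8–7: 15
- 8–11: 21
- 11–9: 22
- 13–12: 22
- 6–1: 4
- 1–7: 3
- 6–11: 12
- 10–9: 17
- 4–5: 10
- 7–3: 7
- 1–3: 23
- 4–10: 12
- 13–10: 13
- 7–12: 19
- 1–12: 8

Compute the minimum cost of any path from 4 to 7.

23

Candidate routes:
4 → 5 → 1 → 12 → 7: 10+10+8+19 = 47
4 → 5 → 1 → 7: 10+10+3 = 23
4 → 10 → 2 → 7: 12+18+14 = 44
4 → 10 → 11 → 6 → 1 → 7: 12+4+12+4+3 = 35
Cheapest is 4 → 5 → 1 → 7 at 23.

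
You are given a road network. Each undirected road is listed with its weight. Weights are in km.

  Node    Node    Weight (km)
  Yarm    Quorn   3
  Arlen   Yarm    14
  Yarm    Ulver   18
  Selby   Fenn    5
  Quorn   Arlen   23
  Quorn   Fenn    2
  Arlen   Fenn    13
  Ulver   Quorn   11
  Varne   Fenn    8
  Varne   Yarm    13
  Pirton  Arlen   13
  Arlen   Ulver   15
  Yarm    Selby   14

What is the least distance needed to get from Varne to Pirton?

34 km

Candidate routes:
Varne–Yarm–Arlen–Pirton: 13+14+13 = 40
Varne–Fenn–Quorn–Yarm–Arlen–Pirton: 8+2+3+14+13 = 40
Varne–Fenn–Arlen–Pirton: 8+13+13 = 34
The minimum is 34 km via Varne–Fenn–Arlen–Pirton.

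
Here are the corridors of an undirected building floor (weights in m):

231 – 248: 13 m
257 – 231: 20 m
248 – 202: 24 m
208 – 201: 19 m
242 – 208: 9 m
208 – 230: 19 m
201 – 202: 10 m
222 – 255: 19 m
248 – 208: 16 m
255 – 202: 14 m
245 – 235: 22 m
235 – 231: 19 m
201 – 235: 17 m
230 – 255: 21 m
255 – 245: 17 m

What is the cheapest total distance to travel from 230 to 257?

68 m

Running Dijkstra from 230:
230: 0
208: 19  (via 230)
255: 21  (via 230)
242: 28  (via 208)
202: 35  (via 255)
248: 35  (via 208)
245: 38  (via 255)
201: 38  (via 208)
222: 40  (via 255)
231: 48  (via 248)
235: 55  (via 201)
257: 68  (via 231)
Shortest route: 230–208–248–231–257 = 68 m.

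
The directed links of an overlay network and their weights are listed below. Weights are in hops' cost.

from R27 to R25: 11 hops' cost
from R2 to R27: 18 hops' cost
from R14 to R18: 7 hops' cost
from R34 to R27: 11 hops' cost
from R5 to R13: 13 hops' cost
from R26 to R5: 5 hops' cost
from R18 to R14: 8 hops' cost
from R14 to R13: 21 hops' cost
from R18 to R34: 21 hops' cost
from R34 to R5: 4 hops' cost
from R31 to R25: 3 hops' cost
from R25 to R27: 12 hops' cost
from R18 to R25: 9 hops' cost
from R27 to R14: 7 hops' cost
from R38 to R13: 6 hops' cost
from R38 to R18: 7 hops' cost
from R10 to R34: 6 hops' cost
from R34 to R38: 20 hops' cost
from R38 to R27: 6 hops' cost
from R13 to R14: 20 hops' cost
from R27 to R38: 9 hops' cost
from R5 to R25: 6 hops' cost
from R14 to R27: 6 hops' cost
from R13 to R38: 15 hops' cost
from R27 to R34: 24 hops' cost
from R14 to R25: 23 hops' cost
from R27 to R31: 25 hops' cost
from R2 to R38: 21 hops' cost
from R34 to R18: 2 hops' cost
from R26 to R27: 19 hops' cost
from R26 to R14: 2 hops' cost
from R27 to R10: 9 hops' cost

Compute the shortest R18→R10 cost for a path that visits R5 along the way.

Best R18 to R5: R18 → R34 → R5 costing 25
Best R5 to R10: R5 → R25 → R27 → R10 costing 27
Total via R5: 25 + 27 = 52 hops' cost.

52 hops' cost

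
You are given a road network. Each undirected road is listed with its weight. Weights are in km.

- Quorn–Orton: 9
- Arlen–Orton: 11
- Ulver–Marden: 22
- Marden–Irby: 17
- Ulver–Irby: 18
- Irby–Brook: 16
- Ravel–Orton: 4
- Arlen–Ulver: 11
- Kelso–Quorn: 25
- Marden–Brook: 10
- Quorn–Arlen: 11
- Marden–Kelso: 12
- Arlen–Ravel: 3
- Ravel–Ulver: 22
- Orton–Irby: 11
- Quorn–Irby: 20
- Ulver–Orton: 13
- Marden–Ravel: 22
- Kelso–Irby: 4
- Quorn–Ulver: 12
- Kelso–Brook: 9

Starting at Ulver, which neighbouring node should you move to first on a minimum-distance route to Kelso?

Irby

Enumerating some paths:
Ulver–Irby–Kelso: 18+4 = 22
Ulver–Orton–Irby–Kelso: 13+11+4 = 28
Ulver–Arlen–Ravel–Orton–Irby–Kelso: 11+3+4+11+4 = 33
Ulver–Marden–Kelso: 22+12 = 34
Cheapest is Ulver–Irby–Kelso at 22 km.
So from Ulver the first move is to Irby.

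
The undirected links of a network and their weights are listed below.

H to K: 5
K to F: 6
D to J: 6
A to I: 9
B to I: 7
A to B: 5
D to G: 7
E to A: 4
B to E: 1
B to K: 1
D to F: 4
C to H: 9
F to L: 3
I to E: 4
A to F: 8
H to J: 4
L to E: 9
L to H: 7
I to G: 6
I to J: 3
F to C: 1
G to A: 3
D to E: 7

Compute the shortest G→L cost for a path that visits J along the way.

20

Shortest G→J: G → I → J = 9
Best J to L: J → H → L costing 11
Total via J: 9 + 11 = 20.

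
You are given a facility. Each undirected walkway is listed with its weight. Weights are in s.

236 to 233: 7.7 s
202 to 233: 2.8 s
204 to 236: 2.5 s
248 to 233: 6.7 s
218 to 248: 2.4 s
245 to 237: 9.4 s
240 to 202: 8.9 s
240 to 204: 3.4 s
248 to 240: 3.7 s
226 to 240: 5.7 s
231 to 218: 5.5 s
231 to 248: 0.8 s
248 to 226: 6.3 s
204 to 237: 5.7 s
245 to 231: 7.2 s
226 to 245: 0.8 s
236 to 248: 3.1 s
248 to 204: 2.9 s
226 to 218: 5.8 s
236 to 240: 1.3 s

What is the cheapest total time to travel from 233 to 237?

Enumerating some paths:
233 → 248 → 204 → 237: 6.7+2.9+5.7 = 15.3
233 → 248 → 236 → 204 → 237: 6.7+3.1+2.5+5.7 = 18
233 → 236 → 240 → 204 → 237: 7.7+1.3+3.4+5.7 = 18.1
233 → 236 → 204 → 237: 7.7+2.5+5.7 = 15.9
Cheapest is 233 → 248 → 204 → 237 at 15.3 s.

15.3 s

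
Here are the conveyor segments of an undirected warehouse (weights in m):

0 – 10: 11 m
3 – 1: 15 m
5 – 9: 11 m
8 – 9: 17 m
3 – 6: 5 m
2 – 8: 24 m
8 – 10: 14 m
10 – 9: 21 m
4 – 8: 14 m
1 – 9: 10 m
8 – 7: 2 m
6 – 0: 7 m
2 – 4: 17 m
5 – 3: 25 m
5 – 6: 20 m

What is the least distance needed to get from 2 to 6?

Compare a few routes:
2–4–8–10–0–6: 17+14+14+11+7 = 63
2–8–9–5–6: 24+17+11+20 = 72
2–8–10–0–6: 24+14+11+7 = 56
2–8–9–1–3–6: 24+17+10+15+5 = 71
Cheapest is 2–8–10–0–6 at 56 m.

56 m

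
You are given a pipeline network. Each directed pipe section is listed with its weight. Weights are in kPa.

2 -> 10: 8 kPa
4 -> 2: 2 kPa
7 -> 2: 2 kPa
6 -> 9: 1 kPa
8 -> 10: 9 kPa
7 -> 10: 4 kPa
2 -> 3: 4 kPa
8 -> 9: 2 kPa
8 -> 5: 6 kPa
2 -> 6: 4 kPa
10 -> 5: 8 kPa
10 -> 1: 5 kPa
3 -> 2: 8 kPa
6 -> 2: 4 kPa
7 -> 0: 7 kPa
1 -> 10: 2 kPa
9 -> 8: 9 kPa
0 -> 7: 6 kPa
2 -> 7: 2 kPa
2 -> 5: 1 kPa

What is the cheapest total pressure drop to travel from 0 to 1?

15 kPa

Shortest distances from 0:
0: 0
7: 6  (via 0)
2: 8  (via 7)
5: 9  (via 2)
10: 10  (via 7)
3: 12  (via 2)
6: 12  (via 2)
9: 13  (via 6)
1: 15  (via 10)
Shortest route: 0–7–10–1 = 15 kPa.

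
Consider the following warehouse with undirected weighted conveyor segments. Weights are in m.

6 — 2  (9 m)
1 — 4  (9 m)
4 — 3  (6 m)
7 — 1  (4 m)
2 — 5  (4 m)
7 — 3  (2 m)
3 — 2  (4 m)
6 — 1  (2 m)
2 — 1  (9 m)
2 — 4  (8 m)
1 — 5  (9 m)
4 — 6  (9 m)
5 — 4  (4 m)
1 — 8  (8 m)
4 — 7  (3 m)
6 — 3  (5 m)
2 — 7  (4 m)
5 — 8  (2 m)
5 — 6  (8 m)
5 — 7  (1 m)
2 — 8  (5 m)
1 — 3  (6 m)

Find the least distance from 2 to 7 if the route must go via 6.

Best 2 to 6: 2 → 6 costing 9
Shortest 6→7: 6 → 1 → 7 = 6
Total via 6: 9 + 6 = 15 m.

15 m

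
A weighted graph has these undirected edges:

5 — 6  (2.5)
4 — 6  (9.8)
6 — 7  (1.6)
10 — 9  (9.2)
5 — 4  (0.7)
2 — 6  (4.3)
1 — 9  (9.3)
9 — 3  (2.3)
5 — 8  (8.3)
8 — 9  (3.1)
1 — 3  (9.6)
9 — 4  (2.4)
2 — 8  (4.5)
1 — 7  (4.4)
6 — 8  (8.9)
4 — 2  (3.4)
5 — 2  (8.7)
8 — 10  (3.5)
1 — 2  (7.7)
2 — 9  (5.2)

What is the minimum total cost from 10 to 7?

13.8

Settle nodes by increasing distance from 10:
10: 0
8: 3.5  (via 10)
9: 6.6  (via 8)
2: 8  (via 8)
3: 8.9  (via 9)
4: 9  (via 9)
5: 9.7  (via 4)
6: 12.2  (via 5)
7: 13.8  (via 6)
Shortest route: 10–8–9–4–5–6–7 = 13.8.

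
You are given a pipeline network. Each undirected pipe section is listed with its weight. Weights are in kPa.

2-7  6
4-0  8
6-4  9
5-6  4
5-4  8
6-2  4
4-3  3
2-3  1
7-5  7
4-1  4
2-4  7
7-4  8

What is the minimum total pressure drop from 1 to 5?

Running Dijkstra from 1:
1: 0
4: 4  (via 1)
3: 7  (via 4)
2: 8  (via 3)
0: 12  (via 4)
5: 12  (via 4)
Shortest route: 1–4–5 = 12 kPa.

12 kPa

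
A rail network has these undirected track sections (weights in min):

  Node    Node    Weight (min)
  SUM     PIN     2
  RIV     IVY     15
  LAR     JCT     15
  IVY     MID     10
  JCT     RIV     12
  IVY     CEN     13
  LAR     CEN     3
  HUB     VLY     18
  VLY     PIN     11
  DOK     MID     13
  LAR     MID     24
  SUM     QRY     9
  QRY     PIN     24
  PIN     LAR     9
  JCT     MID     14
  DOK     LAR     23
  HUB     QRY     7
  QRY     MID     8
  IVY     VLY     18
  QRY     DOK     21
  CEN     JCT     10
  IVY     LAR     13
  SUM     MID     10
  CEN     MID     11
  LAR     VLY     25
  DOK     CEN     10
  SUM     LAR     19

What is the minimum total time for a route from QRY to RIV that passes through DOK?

53 min

Shortest QRY→DOK: QRY–DOK = 21
Best DOK to RIV: DOK–CEN–JCT–RIV costing 32
Total via DOK: 21 + 32 = 53 min.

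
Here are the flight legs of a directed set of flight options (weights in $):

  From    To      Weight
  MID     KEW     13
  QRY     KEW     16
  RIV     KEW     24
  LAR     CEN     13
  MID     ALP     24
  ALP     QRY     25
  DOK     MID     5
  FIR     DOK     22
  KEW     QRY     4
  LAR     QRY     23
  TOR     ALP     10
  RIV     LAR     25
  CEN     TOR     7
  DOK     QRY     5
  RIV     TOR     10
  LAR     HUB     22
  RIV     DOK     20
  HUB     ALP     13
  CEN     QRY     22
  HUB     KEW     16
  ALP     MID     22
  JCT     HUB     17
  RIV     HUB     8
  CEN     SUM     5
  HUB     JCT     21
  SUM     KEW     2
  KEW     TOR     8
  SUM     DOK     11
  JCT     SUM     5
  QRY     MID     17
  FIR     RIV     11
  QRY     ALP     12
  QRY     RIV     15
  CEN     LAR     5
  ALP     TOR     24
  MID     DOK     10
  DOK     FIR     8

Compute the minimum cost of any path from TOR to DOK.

Compare a few routes:
TOR - ALP - QRY - MID - DOK: 10+25+17+10 = 62
TOR - ALP - MID - DOK: 10+22+10 = 42
The minimum is $42 via TOR - ALP - MID - DOK.

$42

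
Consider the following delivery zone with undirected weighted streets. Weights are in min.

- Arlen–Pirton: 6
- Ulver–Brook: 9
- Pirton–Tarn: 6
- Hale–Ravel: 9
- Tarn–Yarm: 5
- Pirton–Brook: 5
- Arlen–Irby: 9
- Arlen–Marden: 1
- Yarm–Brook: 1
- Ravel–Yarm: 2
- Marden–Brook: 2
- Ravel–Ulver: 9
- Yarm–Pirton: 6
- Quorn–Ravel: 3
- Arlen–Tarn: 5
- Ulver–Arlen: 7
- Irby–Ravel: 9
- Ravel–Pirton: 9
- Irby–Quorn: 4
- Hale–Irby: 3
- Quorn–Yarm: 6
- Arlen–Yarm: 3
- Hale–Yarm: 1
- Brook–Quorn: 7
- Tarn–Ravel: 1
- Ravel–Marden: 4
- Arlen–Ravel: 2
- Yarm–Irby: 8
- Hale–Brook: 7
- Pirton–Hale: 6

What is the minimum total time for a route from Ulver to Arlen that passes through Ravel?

Best Ulver to Ravel: Ulver–Ravel costing 9
Best Ravel to Arlen: Ravel–Arlen costing 2
Total via Ravel: 9 + 2 = 11 min.

11 min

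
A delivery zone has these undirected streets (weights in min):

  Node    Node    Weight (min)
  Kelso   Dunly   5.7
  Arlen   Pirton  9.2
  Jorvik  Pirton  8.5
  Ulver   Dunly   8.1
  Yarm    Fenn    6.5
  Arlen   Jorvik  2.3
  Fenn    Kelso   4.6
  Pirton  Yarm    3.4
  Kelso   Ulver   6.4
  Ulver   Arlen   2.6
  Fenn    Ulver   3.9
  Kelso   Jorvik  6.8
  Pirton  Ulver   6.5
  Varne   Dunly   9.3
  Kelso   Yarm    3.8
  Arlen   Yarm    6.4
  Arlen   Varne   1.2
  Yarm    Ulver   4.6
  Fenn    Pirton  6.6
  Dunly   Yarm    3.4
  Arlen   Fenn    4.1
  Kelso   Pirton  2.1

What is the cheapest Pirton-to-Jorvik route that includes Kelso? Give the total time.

8.9 min

Shortest Pirton→Kelso: Pirton–Kelso = 2.1
Shortest Kelso→Jorvik: Kelso–Jorvik = 6.8
Total via Kelso: 2.1 + 6.8 = 8.9 min.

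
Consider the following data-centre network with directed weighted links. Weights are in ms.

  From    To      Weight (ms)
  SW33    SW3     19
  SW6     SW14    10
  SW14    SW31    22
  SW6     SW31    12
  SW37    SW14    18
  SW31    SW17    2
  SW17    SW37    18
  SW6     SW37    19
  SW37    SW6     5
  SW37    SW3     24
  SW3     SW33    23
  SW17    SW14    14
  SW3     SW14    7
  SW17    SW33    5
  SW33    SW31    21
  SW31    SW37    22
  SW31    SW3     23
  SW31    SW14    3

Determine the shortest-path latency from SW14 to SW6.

47 ms

Candidate routes:
SW14 → SW31 → SW37 → SW6: 22+22+5 = 49
SW14 → SW31 → SW17 → SW37 → SW6: 22+2+18+5 = 47
Cheapest is SW14 → SW31 → SW17 → SW37 → SW6 at 47 ms.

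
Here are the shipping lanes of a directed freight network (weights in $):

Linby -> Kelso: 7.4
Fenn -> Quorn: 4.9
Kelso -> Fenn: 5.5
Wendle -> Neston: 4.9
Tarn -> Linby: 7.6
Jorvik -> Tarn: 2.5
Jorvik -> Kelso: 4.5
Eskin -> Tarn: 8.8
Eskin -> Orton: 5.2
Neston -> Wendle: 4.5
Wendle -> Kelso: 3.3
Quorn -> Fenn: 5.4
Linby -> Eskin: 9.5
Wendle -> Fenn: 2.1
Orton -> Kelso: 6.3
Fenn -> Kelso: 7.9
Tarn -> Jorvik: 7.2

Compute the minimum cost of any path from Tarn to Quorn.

Shortest distances from Tarn:
Tarn: 0
Jorvik: 7.2  (via Tarn)
Linby: 7.6  (via Tarn)
Kelso: 11.7  (via Jorvik)
Eskin: 17.1  (via Linby)
Fenn: 17.2  (via Kelso)
Quorn: 22.1  (via Fenn)
Shortest route: Tarn → Jorvik → Kelso → Fenn → Quorn = $22.1.

$22.1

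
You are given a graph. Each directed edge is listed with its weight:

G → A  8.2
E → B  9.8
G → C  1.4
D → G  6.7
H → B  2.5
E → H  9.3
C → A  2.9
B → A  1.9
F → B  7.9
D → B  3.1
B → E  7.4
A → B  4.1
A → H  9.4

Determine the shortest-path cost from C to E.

Settle nodes by increasing distance from C:
C: 0
A: 2.9  (via C)
B: 7  (via A)
H: 12.3  (via A)
E: 14.4  (via B)
Shortest route: C–A–B–E = 14.4.

14.4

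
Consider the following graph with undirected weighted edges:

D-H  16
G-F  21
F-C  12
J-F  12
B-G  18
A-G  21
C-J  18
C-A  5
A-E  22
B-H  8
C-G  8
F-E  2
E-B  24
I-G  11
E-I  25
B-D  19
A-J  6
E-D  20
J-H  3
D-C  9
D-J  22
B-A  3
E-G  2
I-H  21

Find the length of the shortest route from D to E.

19

Running Dijkstra from D:
D: 0
C: 9  (via D)
A: 14  (via C)
H: 16  (via D)
B: 17  (via A)
G: 17  (via C)
E: 19  (via G)
Shortest route: D → C → G → E = 19.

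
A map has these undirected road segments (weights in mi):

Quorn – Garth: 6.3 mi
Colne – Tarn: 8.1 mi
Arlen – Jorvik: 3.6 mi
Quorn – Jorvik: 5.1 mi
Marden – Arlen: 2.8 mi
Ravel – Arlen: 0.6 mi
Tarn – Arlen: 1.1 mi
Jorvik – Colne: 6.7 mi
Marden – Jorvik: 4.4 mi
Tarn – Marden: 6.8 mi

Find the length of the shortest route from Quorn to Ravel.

Shortest distances from Quorn:
Quorn: 0
Jorvik: 5.1  (via Quorn)
Garth: 6.3  (via Quorn)
Arlen: 8.7  (via Jorvik)
Ravel: 9.3  (via Arlen)
Shortest route: Quorn → Jorvik → Arlen → Ravel = 9.3 mi.

9.3 mi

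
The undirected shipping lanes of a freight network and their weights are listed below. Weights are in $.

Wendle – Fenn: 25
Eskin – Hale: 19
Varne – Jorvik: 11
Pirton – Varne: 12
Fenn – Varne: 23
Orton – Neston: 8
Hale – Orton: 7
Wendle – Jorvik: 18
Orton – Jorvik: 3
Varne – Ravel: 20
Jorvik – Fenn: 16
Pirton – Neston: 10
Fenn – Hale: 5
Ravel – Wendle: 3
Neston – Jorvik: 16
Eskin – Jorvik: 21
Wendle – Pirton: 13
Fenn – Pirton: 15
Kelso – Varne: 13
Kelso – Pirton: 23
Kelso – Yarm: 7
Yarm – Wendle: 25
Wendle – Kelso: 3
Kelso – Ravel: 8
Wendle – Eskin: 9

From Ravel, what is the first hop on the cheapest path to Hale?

Wendle

Candidate routes:
Ravel - Wendle - Fenn - Hale: 3+25+5 = 33
Ravel - Wendle - Eskin - Hale: 3+9+19 = 31
The minimum is $31 via Ravel - Wendle - Eskin - Hale.
So from Ravel the first move is to Wendle.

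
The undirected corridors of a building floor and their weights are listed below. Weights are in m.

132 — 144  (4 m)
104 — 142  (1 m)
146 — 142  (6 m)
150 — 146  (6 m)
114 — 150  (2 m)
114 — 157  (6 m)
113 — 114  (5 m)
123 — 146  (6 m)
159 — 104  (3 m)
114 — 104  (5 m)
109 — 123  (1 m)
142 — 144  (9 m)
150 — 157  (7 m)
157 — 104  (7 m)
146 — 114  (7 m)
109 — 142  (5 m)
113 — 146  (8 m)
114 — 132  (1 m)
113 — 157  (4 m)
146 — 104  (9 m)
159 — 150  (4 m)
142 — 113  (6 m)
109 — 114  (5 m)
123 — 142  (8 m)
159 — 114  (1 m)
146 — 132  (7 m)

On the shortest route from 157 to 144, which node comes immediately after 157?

Compare a few routes:
157–113–114–132–144: 4+5+1+4 = 14
157–114–132–144: 6+1+4 = 11
157–104–159–114–132–144: 7+3+1+1+4 = 16
157–150–114–132–144: 7+2+1+4 = 14
The minimum is 11 m via 157–114–132–144.
So from 157 the first move is to 114.

114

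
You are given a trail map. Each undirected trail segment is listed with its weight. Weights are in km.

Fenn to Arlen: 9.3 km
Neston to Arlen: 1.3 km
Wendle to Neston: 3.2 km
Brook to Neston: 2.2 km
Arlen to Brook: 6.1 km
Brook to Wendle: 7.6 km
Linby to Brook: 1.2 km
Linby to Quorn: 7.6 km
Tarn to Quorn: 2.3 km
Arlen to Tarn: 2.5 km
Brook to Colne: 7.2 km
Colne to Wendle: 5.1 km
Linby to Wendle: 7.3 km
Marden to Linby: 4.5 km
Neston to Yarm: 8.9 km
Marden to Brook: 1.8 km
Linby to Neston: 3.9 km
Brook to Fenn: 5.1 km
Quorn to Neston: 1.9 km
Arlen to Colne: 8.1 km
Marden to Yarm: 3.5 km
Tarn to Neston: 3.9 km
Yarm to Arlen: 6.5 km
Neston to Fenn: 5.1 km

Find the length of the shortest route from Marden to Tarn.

7.8 km

Candidate routes:
Marden–Brook–Arlen–Tarn: 1.8+6.1+2.5 = 10.4
Marden–Brook–Neston–Quorn–Tarn: 1.8+2.2+1.9+2.3 = 8.2
Marden–Brook–Neston–Tarn: 1.8+2.2+3.9 = 7.9
Marden–Brook–Neston–Arlen–Tarn: 1.8+2.2+1.3+2.5 = 7.8
Cheapest is Marden–Brook–Neston–Arlen–Tarn at 7.8 km.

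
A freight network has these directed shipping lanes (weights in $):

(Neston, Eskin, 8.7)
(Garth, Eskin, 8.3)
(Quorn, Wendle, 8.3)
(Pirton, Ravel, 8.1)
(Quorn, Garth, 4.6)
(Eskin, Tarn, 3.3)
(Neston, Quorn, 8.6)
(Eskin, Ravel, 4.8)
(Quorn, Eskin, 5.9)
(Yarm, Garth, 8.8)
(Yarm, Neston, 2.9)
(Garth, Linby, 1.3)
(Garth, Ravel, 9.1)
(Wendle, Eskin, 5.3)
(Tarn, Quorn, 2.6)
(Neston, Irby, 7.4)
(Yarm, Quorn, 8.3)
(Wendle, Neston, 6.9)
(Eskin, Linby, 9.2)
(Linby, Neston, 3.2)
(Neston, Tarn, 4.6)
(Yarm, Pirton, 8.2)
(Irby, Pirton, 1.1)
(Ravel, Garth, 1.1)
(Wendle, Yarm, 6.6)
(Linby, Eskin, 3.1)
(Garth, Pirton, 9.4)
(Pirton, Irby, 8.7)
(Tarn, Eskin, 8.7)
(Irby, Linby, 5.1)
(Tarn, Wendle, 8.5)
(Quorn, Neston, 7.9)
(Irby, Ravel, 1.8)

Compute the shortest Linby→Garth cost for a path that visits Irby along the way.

$13.5

Best Linby to Irby: Linby–Neston–Irby costing 10.6
Shortest Irby→Garth: Irby–Ravel–Garth = 2.9
Total via Irby: 10.6 + 2.9 = $13.5.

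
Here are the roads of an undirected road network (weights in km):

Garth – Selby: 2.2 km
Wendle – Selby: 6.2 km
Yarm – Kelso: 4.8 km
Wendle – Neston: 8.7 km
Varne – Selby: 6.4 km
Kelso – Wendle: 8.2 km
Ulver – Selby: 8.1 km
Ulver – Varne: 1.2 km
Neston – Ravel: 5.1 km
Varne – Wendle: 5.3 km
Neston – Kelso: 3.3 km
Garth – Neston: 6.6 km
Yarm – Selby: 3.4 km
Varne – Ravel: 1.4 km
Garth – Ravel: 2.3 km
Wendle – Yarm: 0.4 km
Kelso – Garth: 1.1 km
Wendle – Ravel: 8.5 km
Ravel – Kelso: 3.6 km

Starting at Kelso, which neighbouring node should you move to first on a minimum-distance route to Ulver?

Compare a few routes:
Kelso → Garth → Selby → Varne → Ulver: 1.1+2.2+6.4+1.2 = 10.9
Kelso → Garth → Ravel → Varne → Ulver: 1.1+2.3+1.4+1.2 = 6
Kelso → Ravel → Varne → Ulver: 3.6+1.4+1.2 = 6.2
Kelso → Neston → Ravel → Varne → Ulver: 3.3+5.1+1.4+1.2 = 11
The minimum is 6 km via Kelso → Garth → Ravel → Varne → Ulver.
So from Kelso the first move is to Garth.

Garth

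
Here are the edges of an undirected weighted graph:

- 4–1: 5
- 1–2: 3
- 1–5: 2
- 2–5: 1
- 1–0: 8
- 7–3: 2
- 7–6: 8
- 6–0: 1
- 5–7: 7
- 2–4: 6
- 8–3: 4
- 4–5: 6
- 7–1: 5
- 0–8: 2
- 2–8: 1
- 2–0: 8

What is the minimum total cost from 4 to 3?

Running Dijkstra from 4:
4: 0
1: 5  (via 4)
2: 6  (via 4)
5: 6  (via 4)
8: 7  (via 2)
0: 9  (via 8)
6: 10  (via 0)
7: 10  (via 1)
3: 11  (via 8)
Shortest route: 4–2–8–3 = 11.

11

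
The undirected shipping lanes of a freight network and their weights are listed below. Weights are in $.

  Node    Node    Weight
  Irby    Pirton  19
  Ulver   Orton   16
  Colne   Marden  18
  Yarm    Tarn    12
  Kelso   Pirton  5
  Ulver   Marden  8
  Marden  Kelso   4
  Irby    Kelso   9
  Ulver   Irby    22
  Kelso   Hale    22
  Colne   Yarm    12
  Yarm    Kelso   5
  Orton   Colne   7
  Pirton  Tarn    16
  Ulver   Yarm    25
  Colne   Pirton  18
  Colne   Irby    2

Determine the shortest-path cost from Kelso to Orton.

$18

Shortest distances from Kelso:
Kelso: 0
Marden: 4  (via Kelso)
Yarm: 5  (via Kelso)
Pirton: 5  (via Kelso)
Irby: 9  (via Kelso)
Colne: 11  (via Irby)
Ulver: 12  (via Marden)
Tarn: 17  (via Yarm)
Orton: 18  (via Colne)
Shortest route: Kelso → Irby → Colne → Orton = $18.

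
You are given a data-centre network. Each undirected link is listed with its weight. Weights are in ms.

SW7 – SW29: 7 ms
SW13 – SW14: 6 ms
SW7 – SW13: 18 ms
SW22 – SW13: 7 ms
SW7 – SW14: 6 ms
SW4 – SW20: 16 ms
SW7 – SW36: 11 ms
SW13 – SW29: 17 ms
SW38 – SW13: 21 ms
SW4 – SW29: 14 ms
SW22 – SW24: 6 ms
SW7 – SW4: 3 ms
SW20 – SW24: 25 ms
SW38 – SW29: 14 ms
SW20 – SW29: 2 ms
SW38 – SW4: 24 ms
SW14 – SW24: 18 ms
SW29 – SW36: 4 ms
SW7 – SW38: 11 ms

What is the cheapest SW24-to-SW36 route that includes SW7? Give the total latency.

35 ms

Shortest SW24→SW7: SW24–SW14–SW7 = 24
Best SW7 to SW36: SW7–SW36 costing 11
Total via SW7: 24 + 11 = 35 ms.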